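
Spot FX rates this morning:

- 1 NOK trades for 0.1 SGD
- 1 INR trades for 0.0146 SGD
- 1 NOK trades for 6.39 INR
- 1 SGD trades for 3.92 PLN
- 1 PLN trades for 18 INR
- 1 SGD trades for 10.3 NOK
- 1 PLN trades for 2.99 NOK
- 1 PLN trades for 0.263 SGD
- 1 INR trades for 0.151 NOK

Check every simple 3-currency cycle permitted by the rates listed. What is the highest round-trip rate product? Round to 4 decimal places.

1.1721

PLN→NOK→SGD→PLN: 2.99 × 0.1 × 3.92 = 1.17208
INR→SGD→PLN→INR: 0.0146 × 3.92 × 18 = 1.03018
INR→SGD→NOK→INR: 0.0146 × 10.3 × 6.39 = 0.96093
Maximum is PLN→NOK→SGD→PLN at 1.1721; arbitrage exists.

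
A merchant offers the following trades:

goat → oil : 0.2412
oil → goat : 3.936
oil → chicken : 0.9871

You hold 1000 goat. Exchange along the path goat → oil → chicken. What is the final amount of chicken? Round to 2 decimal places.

1000 goat × 0.2412 = 241.2 oil
241.2 oil × 0.9871 = 238.08852 chicken

238.09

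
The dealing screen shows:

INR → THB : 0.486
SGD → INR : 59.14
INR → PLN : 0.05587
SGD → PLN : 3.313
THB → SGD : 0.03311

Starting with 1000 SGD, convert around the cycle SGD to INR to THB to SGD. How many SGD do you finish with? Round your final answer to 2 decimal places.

951.65

1000 SGD × 59.14 = 59140 INR
59140 INR × 0.486 = 28742.04 THB
28742.04 THB × 0.03311 = 951.6489444 SGD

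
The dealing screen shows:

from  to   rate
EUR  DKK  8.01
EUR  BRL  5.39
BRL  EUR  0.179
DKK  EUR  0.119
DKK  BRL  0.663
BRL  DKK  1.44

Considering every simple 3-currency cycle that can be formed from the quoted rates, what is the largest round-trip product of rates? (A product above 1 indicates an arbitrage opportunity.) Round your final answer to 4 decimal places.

0.9506

BRL→EUR→DKK→BRL: 0.179 × 8.01 × 0.663 = 0.95060
BRL→DKK→EUR→BRL: 1.44 × 0.119 × 5.39 = 0.92363
Maximum is BRL→EUR→DKK→BRL at 0.9506; no arbitrage — every cycle loses value.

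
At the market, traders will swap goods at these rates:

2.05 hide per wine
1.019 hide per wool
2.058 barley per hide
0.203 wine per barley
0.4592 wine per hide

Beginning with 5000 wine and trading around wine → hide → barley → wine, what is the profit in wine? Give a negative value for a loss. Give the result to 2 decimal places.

-717.82

5000 wine × 2.05 = 10250 hide
10250 hide × 2.058 = 21094.5 barley
21094.5 barley × 0.203 = 4282.1835 wine
Net change: 4282.1835 − 5000 = -717.8165 wine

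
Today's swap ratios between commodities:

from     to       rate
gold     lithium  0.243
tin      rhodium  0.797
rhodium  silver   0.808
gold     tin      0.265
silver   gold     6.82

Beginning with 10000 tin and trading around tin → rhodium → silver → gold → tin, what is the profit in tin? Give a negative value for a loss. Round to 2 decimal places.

10000 tin × 0.797 = 7970 rhodium
7970 rhodium × 0.808 = 6439.76 silver
6439.76 silver × 6.82 = 43919.1632 gold
43919.1632 gold × 0.265 = 11638.578248 tin
Net change: 11638.578248 − 10000 = 1638.578248 tin

1638.58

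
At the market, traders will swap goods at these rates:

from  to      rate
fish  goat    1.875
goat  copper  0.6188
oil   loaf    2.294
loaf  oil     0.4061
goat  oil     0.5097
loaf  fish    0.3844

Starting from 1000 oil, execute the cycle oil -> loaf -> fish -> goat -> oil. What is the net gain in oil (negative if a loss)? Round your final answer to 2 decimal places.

1000 oil × 2.294 = 2294 loaf
2294 loaf × 0.3844 = 881.8136 fish
881.8136 fish × 1.875 = 1653.4005 goat
1653.4005 goat × 0.5097 = 842.73823485 oil
Net change: 842.73823485 − 1000 = -157.26176515 oil

-157.26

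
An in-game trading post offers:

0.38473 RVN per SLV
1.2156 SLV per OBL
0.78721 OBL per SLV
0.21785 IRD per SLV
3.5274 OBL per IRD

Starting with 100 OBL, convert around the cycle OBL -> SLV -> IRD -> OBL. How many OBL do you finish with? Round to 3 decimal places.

100 OBL × 1.2156 = 121.56 SLV
121.56 SLV × 0.21785 = 26.481846 IRD
26.481846 IRD × 3.5274 = 93.4120635804 OBL

93.412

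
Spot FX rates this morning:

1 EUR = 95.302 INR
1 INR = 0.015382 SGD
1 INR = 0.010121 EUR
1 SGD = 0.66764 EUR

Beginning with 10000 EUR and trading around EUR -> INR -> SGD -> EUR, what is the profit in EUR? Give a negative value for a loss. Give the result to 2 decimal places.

10000 EUR × 95.302 = 953020 INR
953020 INR × 0.015382 = 14659.35364 SGD
14659.35364 SGD × 0.66764 = 9787.1708642096 EUR
Net change: 9787.1708642096 − 10000 = -212.8291357904 EUR

-212.83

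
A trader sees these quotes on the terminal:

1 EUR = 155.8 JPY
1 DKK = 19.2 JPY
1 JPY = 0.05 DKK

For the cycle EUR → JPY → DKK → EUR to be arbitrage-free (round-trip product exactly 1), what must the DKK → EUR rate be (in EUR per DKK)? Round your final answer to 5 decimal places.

Known legs of the cycle: 155.8 × 0.05 = 7.79
For no arbitrage the full-cycle product must be 1, so the missing rate is 1 / 7.79 ≈ 0.1283697.

0.12837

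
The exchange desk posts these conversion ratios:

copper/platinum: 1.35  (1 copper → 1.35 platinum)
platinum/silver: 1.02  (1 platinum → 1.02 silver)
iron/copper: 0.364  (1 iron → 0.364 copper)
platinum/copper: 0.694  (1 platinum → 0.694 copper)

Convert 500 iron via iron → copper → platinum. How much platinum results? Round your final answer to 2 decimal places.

245.70

500 iron × 0.364 = 182 copper
182 copper × 1.35 = 245.7 platinum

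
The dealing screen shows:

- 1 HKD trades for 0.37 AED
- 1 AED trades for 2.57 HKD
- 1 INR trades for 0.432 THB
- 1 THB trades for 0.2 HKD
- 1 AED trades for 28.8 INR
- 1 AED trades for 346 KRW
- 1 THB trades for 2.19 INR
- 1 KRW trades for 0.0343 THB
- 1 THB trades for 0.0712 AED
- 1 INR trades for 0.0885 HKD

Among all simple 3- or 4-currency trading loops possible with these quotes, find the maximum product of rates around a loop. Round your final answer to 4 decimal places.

AED→INR→HKD→AED: 28.8 × 0.0885 × 0.37 = 0.94306
AED→INR→THB→HKD→AED: 28.8 × 0.432 × 0.2 × 0.37 = 0.92068
AED→INR→THB→AED: 28.8 × 0.432 × 0.0712 = 0.88584
AED→KRW→THB→HKD→AED: 346 × 0.0343 × 0.2 × 0.37 = 0.87822
AED→KRW→THB→AED: 346 × 0.0343 × 0.0712 = 0.84499
Maximum is AED→INR→HKD→AED at 0.9431; no arbitrage — every cycle loses value.

0.9431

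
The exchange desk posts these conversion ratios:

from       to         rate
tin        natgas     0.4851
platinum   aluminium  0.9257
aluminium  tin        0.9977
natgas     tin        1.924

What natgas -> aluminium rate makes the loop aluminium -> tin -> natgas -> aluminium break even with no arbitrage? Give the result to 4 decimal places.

2.0662

Known legs of the cycle: 0.9977 × 0.4851 = 0.48398427
For no arbitrage the full-cycle product must be 1, so the missing rate is 1 / 0.48398427 ≈ 2.066183.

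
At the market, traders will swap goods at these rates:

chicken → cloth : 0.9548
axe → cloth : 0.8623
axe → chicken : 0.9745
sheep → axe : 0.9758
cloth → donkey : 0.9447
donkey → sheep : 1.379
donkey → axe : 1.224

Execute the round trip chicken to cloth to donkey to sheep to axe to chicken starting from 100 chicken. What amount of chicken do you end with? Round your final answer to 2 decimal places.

118.28

100 chicken × 0.9548 = 95.48 cloth
95.48 cloth × 0.9447 = 90.199956 donkey
90.199956 donkey × 1.379 = 124.385739324 sheep
124.385739324 sheep × 0.9758 = 121.3756044323592 axe
121.3756044323592 axe × 0.9745 = 118.2805265193340404 chicken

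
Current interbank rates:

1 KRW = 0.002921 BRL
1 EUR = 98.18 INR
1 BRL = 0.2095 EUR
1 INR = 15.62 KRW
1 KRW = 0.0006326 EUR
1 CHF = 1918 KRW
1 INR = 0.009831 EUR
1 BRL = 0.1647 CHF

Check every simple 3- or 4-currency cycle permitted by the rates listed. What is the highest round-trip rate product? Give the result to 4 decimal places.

INR→KRW→EUR→INR: 15.62 × 0.0006326 × 98.18 = 0.97014
INR→KRW→BRL→EUR→INR: 15.62 × 0.002921 × 0.2095 × 98.18 = 0.93847
CHF→KRW→BRL→CHF: 1918 × 0.002921 × 0.1647 = 0.92273
Maximum is INR→KRW→EUR→INR at 0.9701; no arbitrage — every cycle loses value.

0.9701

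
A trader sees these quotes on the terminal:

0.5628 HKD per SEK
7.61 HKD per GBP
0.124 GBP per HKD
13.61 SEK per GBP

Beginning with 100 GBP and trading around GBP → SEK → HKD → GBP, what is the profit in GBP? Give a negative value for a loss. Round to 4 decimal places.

100 GBP × 13.61 = 1361 SEK
1361 SEK × 0.5628 = 765.9708 HKD
765.9708 HKD × 0.124 = 94.9803792 GBP
Net change: 94.9803792 − 100 = -5.0196208 GBP

-5.0196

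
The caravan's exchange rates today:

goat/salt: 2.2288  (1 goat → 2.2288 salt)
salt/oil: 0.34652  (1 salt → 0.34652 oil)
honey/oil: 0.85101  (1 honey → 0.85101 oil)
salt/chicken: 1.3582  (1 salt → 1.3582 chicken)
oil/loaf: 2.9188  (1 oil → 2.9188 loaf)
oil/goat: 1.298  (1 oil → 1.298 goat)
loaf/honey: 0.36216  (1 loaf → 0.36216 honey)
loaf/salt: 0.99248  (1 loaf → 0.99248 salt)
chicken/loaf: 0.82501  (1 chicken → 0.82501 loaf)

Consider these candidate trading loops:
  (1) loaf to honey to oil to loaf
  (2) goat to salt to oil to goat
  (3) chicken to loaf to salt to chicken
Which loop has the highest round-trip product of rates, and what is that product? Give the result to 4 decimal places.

(1) 0.36216 × 0.85101 × 2.9188 = 0.89958
(2) 2.2288 × 0.34652 × 1.298 = 1.00248
(3) 0.82501 × 0.99248 × 1.3582 = 1.11210
Highest is cycle (3) at 1.1121 (>1, arbitrage).

1.1121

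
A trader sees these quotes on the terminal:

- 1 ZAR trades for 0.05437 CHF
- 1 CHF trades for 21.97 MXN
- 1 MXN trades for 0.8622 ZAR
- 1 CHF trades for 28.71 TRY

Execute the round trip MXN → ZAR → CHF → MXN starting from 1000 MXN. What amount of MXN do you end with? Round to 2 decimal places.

1029.91

1000 MXN × 0.8622 = 862.2 ZAR
862.2 ZAR × 0.05437 = 46.877814 CHF
46.877814 CHF × 21.97 = 1029.90557358 MXN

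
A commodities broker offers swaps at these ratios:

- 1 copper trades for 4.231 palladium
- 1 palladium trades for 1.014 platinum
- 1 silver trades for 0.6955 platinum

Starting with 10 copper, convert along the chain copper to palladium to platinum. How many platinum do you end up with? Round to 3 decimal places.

10 copper × 4.231 = 42.31 palladium
42.31 palladium × 1.014 = 42.90234 platinum

42.902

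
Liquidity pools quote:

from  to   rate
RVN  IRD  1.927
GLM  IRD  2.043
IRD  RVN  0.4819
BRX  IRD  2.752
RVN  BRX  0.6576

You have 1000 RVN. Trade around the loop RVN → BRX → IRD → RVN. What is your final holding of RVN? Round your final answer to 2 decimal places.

872.10

1000 RVN × 0.6576 = 657.6 BRX
657.6 BRX × 2.752 = 1809.7152 IRD
1809.7152 IRD × 0.4819 = 872.10175488 RVN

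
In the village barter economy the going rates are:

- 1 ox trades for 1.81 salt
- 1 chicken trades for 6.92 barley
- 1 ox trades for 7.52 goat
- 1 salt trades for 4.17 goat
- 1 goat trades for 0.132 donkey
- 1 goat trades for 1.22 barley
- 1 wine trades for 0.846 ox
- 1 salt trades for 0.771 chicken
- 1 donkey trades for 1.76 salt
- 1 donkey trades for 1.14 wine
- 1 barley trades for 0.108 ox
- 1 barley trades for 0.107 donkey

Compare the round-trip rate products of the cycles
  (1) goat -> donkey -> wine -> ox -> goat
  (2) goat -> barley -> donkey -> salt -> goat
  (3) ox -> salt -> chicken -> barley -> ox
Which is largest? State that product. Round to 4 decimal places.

1.0429

(1) 0.132 × 1.14 × 0.846 × 7.52 = 0.95734
(2) 1.22 × 0.107 × 1.76 × 4.17 = 0.95806
(3) 1.81 × 0.771 × 6.92 × 0.108 = 1.04295
Highest is cycle (3) at 1.0429 (>1, arbitrage).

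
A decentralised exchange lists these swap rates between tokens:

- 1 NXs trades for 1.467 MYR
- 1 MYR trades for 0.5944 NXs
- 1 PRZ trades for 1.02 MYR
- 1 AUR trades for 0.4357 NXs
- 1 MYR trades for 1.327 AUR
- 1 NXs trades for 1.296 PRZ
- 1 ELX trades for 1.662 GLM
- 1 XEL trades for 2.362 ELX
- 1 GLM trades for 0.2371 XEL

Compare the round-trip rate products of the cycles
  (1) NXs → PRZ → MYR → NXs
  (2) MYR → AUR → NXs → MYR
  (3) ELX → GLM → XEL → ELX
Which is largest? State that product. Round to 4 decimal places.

(1) 1.296 × 1.02 × 0.5944 = 0.78575
(2) 1.327 × 0.4357 × 1.467 = 0.84818
(3) 1.662 × 0.2371 × 2.362 = 0.93077
Highest is cycle (3) at 0.9308 (≤1, no arbitrage).

0.9308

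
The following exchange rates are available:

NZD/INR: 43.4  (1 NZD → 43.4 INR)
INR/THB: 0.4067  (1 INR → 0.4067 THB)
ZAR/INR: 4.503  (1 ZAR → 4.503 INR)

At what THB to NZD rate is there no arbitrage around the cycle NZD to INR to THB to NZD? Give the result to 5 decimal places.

0.05665

Known legs of the cycle: 43.4 × 0.4067 = 17.65078
For no arbitrage the full-cycle product must be 1, so the missing rate is 1 / 17.65078 ≈ 0.0566547.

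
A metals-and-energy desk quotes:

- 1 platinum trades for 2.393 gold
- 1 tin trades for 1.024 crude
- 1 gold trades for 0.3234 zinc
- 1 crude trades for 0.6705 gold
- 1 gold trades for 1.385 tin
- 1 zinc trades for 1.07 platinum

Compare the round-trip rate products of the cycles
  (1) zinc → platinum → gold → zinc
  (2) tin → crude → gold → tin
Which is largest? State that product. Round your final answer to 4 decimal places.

(1) 1.07 × 2.393 × 0.3234 = 0.82807
(2) 1.024 × 0.6705 × 1.385 = 0.95093
Highest is cycle (2) at 0.9509 (≤1, no arbitrage).

0.9509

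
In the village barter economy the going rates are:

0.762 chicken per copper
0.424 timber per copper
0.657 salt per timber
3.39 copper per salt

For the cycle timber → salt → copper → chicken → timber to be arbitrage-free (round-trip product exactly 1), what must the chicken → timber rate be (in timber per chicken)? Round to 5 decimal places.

0.58922

Known legs of the cycle: 0.657 × 3.39 × 0.762 = 1.69714926
For no arbitrage the full-cycle product must be 1, so the missing rate is 1 / 1.69714926 ≈ 0.5892234.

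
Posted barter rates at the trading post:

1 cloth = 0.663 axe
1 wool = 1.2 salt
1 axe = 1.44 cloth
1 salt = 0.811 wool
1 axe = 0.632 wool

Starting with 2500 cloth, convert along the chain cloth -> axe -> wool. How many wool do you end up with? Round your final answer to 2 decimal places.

2500 cloth × 0.663 = 1657.5 axe
1657.5 axe × 0.632 = 1047.54 wool

1047.54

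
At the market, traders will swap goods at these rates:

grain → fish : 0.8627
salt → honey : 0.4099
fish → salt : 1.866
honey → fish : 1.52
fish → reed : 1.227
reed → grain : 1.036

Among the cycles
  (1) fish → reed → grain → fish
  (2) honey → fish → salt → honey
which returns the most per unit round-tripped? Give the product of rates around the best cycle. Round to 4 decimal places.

(1) 1.227 × 1.036 × 0.8627 = 1.09664
(2) 1.52 × 1.866 × 0.4099 = 1.16261
Highest is cycle (2) at 1.1626 (>1, arbitrage).

1.1626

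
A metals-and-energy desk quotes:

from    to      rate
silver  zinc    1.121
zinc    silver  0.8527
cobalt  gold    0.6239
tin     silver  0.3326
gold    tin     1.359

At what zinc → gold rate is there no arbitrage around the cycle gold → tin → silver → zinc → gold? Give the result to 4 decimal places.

Known legs of the cycle: 1.359 × 0.3326 × 1.121 = 0.5066958114
For no arbitrage the full-cycle product must be 1, so the missing rate is 1 / 0.5066958114 ≈ 1.973571.

1.9736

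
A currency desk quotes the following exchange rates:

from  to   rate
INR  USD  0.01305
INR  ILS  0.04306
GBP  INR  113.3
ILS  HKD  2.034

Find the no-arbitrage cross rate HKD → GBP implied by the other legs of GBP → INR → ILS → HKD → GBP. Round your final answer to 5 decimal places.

0.10077

Known legs of the cycle: 113.3 × 0.04306 × 2.034 = 9.923271732
For no arbitrage the full-cycle product must be 1, so the missing rate is 1 / 9.923271732 ≈ 0.1007732.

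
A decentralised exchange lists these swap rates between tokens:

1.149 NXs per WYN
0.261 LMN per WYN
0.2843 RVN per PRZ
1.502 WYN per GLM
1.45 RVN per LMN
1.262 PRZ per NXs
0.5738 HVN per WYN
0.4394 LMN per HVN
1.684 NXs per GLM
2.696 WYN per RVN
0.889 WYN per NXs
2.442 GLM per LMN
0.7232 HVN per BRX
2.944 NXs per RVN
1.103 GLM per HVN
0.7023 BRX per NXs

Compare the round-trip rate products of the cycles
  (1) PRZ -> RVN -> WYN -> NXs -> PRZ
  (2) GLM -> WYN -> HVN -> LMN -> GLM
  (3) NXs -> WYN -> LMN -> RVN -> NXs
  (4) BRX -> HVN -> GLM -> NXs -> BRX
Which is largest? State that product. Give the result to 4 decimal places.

(1) 0.2843 × 2.696 × 1.149 × 1.262 = 1.11141
(2) 1.502 × 0.5738 × 0.4394 × 2.442 = 0.92478
(3) 0.889 × 0.261 × 1.45 × 2.944 = 0.99049
(4) 0.7232 × 1.103 × 1.684 × 0.7023 = 0.94341
Highest is cycle (1) at 1.1114 (>1, arbitrage).

1.1114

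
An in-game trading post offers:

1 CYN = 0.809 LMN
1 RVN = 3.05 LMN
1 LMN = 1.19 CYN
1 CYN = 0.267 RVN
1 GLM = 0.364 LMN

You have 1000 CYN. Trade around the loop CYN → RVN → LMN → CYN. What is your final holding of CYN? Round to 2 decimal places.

1000 CYN × 0.267 = 267 RVN
267 RVN × 3.05 = 814.35 LMN
814.35 LMN × 1.19 = 969.0765 CYN

969.08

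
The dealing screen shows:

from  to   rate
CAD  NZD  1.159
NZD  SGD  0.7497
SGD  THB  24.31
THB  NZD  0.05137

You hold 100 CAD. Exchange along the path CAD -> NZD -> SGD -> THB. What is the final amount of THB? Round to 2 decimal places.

100 CAD × 1.159 = 115.9 NZD
115.9 NZD × 0.7497 = 86.89023 SGD
86.89023 SGD × 24.31 = 2112.3014913 THB

2112.30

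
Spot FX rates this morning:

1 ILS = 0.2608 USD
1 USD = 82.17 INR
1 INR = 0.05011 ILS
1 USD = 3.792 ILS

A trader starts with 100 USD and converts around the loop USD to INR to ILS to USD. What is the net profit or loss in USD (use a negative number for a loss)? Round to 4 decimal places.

7.3854

100 USD × 82.17 = 8217 INR
8217 INR × 0.05011 = 411.75387 ILS
411.75387 ILS × 0.2608 = 107.385409296 USD
Net change: 107.385409296 − 100 = 7.385409296 USD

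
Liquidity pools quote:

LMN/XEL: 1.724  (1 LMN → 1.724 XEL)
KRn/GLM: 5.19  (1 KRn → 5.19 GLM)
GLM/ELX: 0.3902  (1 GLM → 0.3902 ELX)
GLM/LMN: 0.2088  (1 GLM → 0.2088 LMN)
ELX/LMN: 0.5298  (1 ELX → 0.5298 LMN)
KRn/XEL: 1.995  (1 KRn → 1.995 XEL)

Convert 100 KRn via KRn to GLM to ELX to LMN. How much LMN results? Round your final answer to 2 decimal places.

107.29

100 KRn × 5.19 = 519 GLM
519 GLM × 0.3902 = 202.5138 ELX
202.5138 ELX × 0.5298 = 107.29181124 LMN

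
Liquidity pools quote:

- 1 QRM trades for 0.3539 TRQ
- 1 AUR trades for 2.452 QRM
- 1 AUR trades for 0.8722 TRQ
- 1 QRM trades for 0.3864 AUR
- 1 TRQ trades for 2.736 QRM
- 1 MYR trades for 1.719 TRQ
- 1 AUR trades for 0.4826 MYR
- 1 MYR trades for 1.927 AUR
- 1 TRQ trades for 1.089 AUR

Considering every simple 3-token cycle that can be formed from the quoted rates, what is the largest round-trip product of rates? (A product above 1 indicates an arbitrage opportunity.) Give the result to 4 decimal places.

QRM→TRQ→AUR→QRM: 0.3539 × 1.089 × 2.452 = 0.94499
QRM→AUR→TRQ→QRM: 0.3864 × 0.8722 × 2.736 = 0.92208
MYR→TRQ→AUR→MYR: 1.719 × 1.089 × 0.4826 = 0.90342
Maximum is QRM→TRQ→AUR→QRM at 0.9450; no arbitrage — every cycle loses value.

0.9450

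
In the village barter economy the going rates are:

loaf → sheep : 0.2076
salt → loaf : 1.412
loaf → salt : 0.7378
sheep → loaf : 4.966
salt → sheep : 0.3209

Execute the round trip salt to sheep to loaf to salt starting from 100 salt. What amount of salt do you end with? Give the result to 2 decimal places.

117.58

100 salt × 0.3209 = 32.09 sheep
32.09 sheep × 4.966 = 159.35894 loaf
159.35894 loaf × 0.7378 = 117.575025932 salt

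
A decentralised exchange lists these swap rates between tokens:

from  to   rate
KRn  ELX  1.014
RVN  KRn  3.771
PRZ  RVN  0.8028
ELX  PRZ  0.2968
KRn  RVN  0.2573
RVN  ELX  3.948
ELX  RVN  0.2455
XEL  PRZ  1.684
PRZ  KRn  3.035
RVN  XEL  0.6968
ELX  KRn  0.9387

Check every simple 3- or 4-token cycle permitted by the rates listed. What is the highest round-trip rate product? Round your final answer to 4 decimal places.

ELX→KRn→RVN→ELX: 0.9387 × 0.2573 × 3.948 = 0.95355
XEL→PRZ→RVN→XEL: 1.684 × 0.8028 × 0.6968 = 0.94201
PRZ→RVN→ELX→PRZ: 0.8028 × 3.948 × 0.2968 = 0.94069
ELX→RVN→KRn→ELX: 0.2455 × 3.771 × 1.014 = 0.93874
XEL→PRZ→KRn→RVN→XEL: 1.684 × 3.035 × 0.2573 × 0.6968 = 0.91632
PRZ→KRn→RVN→ELX→PRZ: 3.035 × 0.2573 × 3.948 × 0.2968 = 0.91504
PRZ→KRn→ELX→PRZ: 3.035 × 1.014 × 0.2968 = 0.91340
PRZ→RVN→KRn→ELX→PRZ: 0.8028 × 3.771 × 1.014 × 0.2968 = 0.91110
Maximum is ELX→KRn→RVN→ELX at 0.9536; no arbitrage — every cycle loses value.

0.9536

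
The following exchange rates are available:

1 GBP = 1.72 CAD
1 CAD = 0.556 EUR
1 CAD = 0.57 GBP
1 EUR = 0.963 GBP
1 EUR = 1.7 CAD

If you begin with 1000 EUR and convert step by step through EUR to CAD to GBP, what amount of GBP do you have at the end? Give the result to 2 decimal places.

1000 EUR × 1.7 = 1700 CAD
1700 CAD × 0.57 = 969 GBP

969.00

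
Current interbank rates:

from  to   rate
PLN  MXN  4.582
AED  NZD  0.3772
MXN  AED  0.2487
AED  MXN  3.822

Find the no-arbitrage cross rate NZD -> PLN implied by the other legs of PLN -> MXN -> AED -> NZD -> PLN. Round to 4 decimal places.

2.3265

Known legs of the cycle: 4.582 × 0.2487 × 0.3772 = 0.42983577048
For no arbitrage the full-cycle product must be 1, so the missing rate is 1 / 0.42983577048 ≈ 2.326470.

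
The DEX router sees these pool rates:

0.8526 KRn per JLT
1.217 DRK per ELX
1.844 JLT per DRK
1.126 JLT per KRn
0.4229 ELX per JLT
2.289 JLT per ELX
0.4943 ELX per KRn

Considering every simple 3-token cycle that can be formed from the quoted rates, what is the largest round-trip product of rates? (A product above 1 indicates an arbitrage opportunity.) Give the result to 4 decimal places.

KRn→ELX→JLT→KRn: 0.4943 × 2.289 × 0.8526 = 0.96468
ELX→DRK→JLT→ELX: 1.217 × 1.844 × 0.4229 = 0.94905
Maximum is KRn→ELX→JLT→KRn at 0.9647; no arbitrage — every cycle loses value.

0.9647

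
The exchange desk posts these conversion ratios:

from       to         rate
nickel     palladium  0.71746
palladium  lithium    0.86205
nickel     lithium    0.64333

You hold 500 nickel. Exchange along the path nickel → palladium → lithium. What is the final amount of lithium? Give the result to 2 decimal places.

500 nickel × 0.71746 = 358.73 palladium
358.73 palladium × 0.86205 = 309.2431965 lithium

309.24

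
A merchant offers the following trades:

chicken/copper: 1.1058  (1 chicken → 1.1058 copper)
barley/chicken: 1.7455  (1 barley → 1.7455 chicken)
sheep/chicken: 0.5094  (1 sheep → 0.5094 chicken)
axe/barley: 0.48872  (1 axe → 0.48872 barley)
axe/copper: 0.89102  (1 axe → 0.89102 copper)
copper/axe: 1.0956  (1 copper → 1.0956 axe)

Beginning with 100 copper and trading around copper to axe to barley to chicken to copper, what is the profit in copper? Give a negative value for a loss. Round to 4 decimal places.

3.3495

100 copper × 1.0956 = 109.56 axe
109.56 axe × 0.48872 = 53.5441632 barley
53.5441632 barley × 1.7455 = 93.4613368656 chicken
93.4613368656 chicken × 1.1058 = 103.34954630598048 copper
Net change: 103.34954630598048 − 100 = 3.34954630598048 copper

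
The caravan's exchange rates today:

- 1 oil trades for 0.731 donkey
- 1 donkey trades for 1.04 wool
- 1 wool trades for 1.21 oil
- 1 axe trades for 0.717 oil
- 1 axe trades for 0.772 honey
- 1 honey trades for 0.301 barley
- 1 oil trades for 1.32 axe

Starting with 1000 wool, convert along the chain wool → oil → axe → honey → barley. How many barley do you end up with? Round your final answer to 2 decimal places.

371.14

1000 wool × 1.21 = 1210 oil
1210 oil × 1.32 = 1597.2 axe
1597.2 axe × 0.772 = 1233.0384 honey
1233.0384 honey × 0.301 = 371.1445584 barley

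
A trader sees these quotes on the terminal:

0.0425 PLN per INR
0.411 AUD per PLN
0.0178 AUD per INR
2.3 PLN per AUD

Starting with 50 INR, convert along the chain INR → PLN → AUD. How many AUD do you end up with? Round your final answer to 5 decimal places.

50 INR × 0.0425 = 2.125 PLN
2.125 PLN × 0.411 = 0.873375 AUD

0.87338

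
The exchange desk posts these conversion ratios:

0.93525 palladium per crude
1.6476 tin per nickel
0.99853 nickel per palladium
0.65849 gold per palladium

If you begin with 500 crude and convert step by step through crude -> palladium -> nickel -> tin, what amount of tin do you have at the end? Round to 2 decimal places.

769.33

500 crude × 0.93525 = 467.625 palladium
467.625 palladium × 0.99853 = 466.93759125 nickel
466.93759125 nickel × 1.6476 = 769.3263753435 tin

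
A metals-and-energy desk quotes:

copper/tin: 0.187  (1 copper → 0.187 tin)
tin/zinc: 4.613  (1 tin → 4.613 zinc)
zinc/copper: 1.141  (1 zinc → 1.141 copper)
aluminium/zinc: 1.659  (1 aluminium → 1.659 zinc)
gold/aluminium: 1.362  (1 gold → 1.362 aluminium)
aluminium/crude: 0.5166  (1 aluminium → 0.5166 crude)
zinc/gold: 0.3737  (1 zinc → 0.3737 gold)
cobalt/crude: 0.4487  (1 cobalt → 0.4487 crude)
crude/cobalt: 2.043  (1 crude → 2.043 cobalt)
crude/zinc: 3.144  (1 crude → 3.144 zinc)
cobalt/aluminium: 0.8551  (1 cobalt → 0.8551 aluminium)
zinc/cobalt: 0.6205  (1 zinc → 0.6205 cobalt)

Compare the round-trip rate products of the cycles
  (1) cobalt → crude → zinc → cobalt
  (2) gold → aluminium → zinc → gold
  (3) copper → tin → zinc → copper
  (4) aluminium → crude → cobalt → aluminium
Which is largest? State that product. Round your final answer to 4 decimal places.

(1) 0.4487 × 3.144 × 0.6205 = 0.87535
(2) 1.362 × 1.659 × 0.3737 = 0.84440
(3) 0.187 × 4.613 × 1.141 = 0.98426
(4) 0.5166 × 2.043 × 0.8551 = 0.90248
Highest is cycle (3) at 0.9843 (≤1, no arbitrage).

0.9843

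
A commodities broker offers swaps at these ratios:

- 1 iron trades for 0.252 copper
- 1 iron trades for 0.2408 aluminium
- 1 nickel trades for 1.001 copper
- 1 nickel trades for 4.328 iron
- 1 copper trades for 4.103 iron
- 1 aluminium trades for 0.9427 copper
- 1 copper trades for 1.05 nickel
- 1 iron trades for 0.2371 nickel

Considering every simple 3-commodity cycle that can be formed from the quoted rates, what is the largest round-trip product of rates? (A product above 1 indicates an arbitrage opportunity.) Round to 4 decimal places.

1.1452

copper→nickel→iron→copper: 1.05 × 4.328 × 0.252 = 1.14519
copper→iron→nickel→copper: 4.103 × 0.2371 × 1.001 = 0.97379
copper→iron→aluminium→copper: 4.103 × 0.2408 × 0.9427 = 0.93139
Maximum is copper→nickel→iron→copper at 1.1452; arbitrage exists.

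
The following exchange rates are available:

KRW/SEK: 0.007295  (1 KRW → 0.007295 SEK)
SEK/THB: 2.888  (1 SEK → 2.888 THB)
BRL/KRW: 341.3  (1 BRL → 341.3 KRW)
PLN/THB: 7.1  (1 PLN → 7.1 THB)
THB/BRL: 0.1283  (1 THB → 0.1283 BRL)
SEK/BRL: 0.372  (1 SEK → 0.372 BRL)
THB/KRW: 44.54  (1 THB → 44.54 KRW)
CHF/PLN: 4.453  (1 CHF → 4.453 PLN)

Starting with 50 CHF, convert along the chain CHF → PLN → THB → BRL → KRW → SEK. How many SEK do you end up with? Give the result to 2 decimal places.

50 CHF × 4.453 = 222.65 PLN
222.65 PLN × 7.1 = 1580.815 THB
1580.815 THB × 0.1283 = 202.8185645 BRL
202.8185645 BRL × 341.3 = 69221.97606385 KRW
69221.97606385 KRW × 0.007295 = 504.97431538578575 SEK

504.97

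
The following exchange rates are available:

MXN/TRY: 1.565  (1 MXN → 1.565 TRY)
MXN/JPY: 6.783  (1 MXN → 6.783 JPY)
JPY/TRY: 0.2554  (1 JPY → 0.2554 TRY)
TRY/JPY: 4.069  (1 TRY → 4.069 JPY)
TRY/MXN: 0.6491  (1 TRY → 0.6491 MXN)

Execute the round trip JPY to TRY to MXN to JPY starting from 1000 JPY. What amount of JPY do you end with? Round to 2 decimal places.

1124.49

1000 JPY × 0.2554 = 255.4 TRY
255.4 TRY × 0.6491 = 165.78014 MXN
165.78014 MXN × 6.783 = 1124.48668962 JPY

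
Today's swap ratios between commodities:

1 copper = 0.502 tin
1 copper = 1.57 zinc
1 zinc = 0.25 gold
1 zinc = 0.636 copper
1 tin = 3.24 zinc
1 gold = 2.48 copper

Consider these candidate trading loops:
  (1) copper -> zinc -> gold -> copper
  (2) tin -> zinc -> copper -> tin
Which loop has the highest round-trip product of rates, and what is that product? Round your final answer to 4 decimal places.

1.0344

(1) 1.57 × 0.25 × 2.48 = 0.97340
(2) 3.24 × 0.636 × 0.502 = 1.03444
Highest is cycle (2) at 1.0344 (>1, arbitrage).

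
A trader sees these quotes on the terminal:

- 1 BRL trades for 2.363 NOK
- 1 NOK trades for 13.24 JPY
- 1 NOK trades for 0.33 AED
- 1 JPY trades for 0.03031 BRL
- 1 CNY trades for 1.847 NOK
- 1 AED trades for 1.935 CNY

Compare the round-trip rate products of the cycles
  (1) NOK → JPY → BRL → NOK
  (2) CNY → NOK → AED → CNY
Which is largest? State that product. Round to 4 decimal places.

1.1794

(1) 13.24 × 0.03031 × 2.363 = 0.94828
(2) 1.847 × 0.33 × 1.935 = 1.17940
Highest is cycle (2) at 1.1794 (>1, arbitrage).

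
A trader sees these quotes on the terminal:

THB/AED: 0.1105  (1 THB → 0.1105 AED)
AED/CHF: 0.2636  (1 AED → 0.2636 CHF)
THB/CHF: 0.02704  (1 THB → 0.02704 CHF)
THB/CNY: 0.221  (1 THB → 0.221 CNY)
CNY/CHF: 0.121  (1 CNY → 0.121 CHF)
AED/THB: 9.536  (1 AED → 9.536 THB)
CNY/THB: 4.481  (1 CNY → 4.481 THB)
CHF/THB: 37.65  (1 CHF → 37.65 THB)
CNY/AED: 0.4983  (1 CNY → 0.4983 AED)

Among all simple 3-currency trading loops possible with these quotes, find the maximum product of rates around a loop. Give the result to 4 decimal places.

CHF→THB→AED→CHF: 37.65 × 0.1105 × 0.2636 = 1.09666
AED→THB→CNY→AED: 9.536 × 0.221 × 0.4983 = 1.05015
CHF→THB→CNY→CHF: 37.65 × 0.221 × 0.121 = 1.00680
Maximum is CHF→THB→AED→CHF at 1.0967; arbitrage exists.

1.0967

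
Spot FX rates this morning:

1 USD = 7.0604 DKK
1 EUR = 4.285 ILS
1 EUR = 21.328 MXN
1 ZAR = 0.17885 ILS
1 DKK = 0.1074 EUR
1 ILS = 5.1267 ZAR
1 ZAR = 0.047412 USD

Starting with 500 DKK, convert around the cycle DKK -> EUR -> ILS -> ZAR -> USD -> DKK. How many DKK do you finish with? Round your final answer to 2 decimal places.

394.89

500 DKK × 0.1074 = 53.7 EUR
53.7 EUR × 4.285 = 230.1045 ILS
230.1045 ILS × 5.1267 = 1179.67674015 ZAR
1179.67674015 ZAR × 0.047412 = 55.9308336039918 USD
55.9308336039918 USD × 7.0604 = 394.89405757762370472 DKK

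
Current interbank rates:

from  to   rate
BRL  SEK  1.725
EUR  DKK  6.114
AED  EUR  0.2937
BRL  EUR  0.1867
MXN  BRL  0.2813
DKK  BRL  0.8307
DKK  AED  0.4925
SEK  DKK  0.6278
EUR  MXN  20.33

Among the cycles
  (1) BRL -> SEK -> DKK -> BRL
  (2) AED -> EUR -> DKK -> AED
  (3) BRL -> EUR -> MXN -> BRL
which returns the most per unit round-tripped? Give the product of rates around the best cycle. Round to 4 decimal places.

(1) 1.725 × 0.6278 × 0.8307 = 0.89961
(2) 0.2937 × 6.114 × 0.4925 = 0.88437
(3) 0.1867 × 20.33 × 0.2813 = 1.06771
Highest is cycle (3) at 1.0677 (>1, arbitrage).

1.0677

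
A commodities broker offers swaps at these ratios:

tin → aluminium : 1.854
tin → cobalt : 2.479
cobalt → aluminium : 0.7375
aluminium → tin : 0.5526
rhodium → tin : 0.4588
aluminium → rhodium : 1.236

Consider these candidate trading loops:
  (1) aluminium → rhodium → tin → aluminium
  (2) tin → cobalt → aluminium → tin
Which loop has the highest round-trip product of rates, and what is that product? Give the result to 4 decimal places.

(1) 1.236 × 0.4588 × 1.854 = 1.05136
(2) 2.479 × 0.7375 × 0.5526 = 1.01030
Highest is cycle (1) at 1.0514 (>1, arbitrage).

1.0514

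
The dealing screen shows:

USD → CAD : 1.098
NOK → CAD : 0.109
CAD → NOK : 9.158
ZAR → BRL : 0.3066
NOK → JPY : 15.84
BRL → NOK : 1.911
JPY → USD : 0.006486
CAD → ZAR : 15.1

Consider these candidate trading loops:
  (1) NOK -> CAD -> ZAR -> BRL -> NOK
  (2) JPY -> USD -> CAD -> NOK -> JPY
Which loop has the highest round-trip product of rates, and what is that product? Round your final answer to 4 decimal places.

(1) 0.109 × 15.1 × 0.3066 × 1.911 = 0.96435
(2) 0.006486 × 1.098 × 9.158 × 15.84 = 1.03308
Highest is cycle (2) at 1.0331 (>1, arbitrage).

1.0331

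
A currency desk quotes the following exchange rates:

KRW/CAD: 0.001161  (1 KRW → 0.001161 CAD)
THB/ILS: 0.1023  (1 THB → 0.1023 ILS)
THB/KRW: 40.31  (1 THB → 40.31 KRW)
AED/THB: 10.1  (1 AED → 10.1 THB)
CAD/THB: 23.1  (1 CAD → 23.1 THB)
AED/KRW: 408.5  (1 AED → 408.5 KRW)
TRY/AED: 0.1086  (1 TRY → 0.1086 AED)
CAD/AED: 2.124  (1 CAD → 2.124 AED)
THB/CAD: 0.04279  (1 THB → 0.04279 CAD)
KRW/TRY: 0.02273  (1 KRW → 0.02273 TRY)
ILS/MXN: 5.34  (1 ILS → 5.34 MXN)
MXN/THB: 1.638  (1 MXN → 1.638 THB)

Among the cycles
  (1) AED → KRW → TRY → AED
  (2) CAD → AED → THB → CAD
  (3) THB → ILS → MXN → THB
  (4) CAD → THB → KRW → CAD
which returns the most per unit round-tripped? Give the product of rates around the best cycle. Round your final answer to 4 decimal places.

1.0811

(1) 408.5 × 0.02273 × 0.1086 = 1.00837
(2) 2.124 × 10.1 × 0.04279 = 0.91795
(3) 0.1023 × 5.34 × 1.638 = 0.89481
(4) 23.1 × 40.31 × 0.001161 = 1.08108
Highest is cycle (4) at 1.0811 (>1, arbitrage).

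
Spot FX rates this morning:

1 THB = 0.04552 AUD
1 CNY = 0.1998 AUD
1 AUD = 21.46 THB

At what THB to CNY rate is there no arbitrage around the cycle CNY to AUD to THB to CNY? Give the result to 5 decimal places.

0.23322

Known legs of the cycle: 0.1998 × 21.46 = 4.287708
For no arbitrage the full-cycle product must be 1, so the missing rate is 1 / 4.287708 ≈ 0.2332248.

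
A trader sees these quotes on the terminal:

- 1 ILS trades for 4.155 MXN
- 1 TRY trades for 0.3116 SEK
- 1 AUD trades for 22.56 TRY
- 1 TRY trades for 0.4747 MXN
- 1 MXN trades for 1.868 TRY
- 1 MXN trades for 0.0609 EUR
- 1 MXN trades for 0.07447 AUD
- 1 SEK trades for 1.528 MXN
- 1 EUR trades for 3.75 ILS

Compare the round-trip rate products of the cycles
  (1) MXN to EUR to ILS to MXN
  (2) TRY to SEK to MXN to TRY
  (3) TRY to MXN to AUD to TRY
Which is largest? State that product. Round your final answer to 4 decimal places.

(1) 0.0609 × 3.75 × 4.155 = 0.94890
(2) 0.3116 × 1.528 × 1.868 = 0.88940
(3) 0.4747 × 0.07447 × 22.56 = 0.79752
Highest is cycle (1) at 0.9489 (≤1, no arbitrage).

0.9489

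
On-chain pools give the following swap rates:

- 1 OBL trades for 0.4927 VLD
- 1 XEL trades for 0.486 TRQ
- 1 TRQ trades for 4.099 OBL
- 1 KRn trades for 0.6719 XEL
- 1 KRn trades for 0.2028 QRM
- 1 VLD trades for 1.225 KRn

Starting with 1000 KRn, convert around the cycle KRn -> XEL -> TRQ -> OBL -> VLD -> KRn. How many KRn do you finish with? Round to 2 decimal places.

1000 KRn × 0.6719 = 671.9 XEL
671.9 XEL × 0.486 = 326.5434 TRQ
326.5434 TRQ × 4.099 = 1338.5013966 OBL
1338.5013966 OBL × 0.4927 = 659.47963810482 VLD
659.47963810482 VLD × 1.225 = 807.8625566784045 KRn

807.86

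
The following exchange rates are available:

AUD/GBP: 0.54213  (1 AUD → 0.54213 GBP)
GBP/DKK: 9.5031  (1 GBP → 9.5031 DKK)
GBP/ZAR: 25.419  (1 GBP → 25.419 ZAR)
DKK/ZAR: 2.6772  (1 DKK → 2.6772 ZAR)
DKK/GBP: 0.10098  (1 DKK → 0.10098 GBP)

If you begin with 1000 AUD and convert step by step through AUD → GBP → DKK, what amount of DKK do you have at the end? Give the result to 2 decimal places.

1000 AUD × 0.54213 = 542.13 GBP
542.13 GBP × 9.5031 = 5151.915603 DKK

5151.92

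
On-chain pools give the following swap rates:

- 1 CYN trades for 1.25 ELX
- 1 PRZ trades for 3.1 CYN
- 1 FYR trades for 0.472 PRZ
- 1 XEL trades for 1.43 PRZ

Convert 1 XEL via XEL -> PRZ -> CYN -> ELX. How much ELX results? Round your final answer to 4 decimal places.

1 XEL × 1.43 = 1.43 PRZ
1.43 PRZ × 3.1 = 4.433 CYN
4.433 CYN × 1.25 = 5.54125 ELX

5.5413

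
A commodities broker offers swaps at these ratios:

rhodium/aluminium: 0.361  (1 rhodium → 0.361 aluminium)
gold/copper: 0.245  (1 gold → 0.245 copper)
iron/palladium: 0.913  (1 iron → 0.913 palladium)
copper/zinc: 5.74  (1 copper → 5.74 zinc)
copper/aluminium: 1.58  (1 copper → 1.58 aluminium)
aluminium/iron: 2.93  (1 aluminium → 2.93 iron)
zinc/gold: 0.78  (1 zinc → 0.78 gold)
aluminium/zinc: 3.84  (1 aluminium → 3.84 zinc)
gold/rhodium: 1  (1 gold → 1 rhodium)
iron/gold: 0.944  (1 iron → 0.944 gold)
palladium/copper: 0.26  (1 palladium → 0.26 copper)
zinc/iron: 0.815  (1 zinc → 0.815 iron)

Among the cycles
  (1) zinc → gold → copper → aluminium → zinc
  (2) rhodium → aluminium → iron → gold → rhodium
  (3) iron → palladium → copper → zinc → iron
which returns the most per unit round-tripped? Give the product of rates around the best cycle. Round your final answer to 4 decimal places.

1.1594

(1) 0.78 × 0.245 × 1.58 × 3.84 = 1.15944
(2) 0.361 × 2.93 × 0.944 × 1 = 0.99850
(3) 0.913 × 0.26 × 5.74 × 0.815 = 1.11049
Highest is cycle (1) at 1.1594 (>1, arbitrage).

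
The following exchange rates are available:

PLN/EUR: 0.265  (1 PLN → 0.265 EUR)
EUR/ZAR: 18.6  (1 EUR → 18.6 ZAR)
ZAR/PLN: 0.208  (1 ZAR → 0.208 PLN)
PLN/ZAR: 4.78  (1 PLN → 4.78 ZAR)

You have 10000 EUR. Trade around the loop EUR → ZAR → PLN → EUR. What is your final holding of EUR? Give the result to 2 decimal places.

10000 EUR × 18.6 = 186000 ZAR
186000 ZAR × 0.208 = 38688 PLN
38688 PLN × 0.265 = 10252.32 EUR

10252.32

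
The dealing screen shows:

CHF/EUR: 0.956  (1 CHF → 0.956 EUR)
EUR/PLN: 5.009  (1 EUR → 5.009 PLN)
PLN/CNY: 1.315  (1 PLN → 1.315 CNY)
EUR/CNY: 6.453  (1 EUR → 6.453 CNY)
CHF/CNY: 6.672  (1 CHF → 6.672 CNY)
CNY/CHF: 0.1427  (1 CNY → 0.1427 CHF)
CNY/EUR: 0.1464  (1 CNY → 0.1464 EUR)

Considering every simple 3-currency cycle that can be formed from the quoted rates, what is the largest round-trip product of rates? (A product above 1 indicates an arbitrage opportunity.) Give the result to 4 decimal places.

0.9643

CNY→EUR→PLN→CNY: 0.1464 × 5.009 × 1.315 = 0.96431
CHF→EUR→CNY→CHF: 0.956 × 6.453 × 0.1427 = 0.88033
Maximum is CNY→EUR→PLN→CNY at 0.9643; no arbitrage — every cycle loses value.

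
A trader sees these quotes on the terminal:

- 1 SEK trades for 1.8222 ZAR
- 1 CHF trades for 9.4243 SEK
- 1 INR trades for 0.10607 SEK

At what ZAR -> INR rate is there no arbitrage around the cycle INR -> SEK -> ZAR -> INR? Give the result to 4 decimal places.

5.1738

Known legs of the cycle: 0.10607 × 1.8222 = 0.193280754
For no arbitrage the full-cycle product must be 1, so the missing rate is 1 / 0.193280754 ≈ 5.173821.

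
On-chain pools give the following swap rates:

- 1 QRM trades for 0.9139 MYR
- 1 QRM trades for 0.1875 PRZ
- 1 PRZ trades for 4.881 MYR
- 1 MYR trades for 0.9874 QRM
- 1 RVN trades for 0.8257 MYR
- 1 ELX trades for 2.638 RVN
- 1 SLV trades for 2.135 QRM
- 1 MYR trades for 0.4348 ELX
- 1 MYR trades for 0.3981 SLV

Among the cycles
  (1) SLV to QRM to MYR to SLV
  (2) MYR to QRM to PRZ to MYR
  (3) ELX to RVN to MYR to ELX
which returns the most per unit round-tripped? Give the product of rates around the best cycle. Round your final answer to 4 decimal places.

(1) 2.135 × 0.9139 × 0.3981 = 0.77676
(2) 0.9874 × 0.1875 × 4.881 = 0.90366
(3) 2.638 × 0.8257 × 0.4348 = 0.94708
Highest is cycle (3) at 0.9471 (≤1, no arbitrage).

0.9471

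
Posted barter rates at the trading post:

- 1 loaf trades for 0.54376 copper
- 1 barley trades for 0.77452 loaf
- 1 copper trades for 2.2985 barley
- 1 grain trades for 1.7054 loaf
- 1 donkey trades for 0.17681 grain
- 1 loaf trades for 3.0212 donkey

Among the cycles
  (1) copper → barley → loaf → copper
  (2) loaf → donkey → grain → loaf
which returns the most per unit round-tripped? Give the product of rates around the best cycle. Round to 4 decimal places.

(1) 2.2985 × 0.77452 × 0.54376 = 0.96802
(2) 3.0212 × 0.17681 × 1.7054 = 0.91099
Highest is cycle (1) at 0.9680 (≤1, no arbitrage).

0.9680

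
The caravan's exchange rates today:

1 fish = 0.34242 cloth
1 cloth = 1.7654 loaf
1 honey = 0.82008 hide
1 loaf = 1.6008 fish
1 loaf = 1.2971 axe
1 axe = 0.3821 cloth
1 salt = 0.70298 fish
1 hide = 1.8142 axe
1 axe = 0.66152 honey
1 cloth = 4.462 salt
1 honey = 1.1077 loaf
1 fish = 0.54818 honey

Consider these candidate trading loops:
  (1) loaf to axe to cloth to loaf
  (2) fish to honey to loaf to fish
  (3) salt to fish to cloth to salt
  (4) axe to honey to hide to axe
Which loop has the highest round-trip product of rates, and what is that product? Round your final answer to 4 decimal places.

(1) 1.2971 × 0.3821 × 1.7654 = 0.87497
(2) 0.54818 × 1.1077 × 1.6008 = 0.97204
(3) 0.70298 × 0.34242 × 4.462 = 1.07407
(4) 0.66152 × 0.82008 × 1.8142 = 0.98420
Highest is cycle (3) at 1.0741 (>1, arbitrage).

1.0741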